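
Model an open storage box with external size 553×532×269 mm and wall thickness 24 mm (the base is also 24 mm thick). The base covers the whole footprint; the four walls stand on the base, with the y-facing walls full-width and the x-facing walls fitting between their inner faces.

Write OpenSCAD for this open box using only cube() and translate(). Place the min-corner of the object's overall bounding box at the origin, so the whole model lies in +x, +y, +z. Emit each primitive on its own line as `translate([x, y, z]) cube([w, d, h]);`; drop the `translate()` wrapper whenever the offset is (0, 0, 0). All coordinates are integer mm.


cube([553, 532, 24]);
translate([0, 0, 24]) cube([553, 24, 245]);
translate([0, 508, 24]) cube([553, 24, 245]);
translate([0, 24, 24]) cube([24, 484, 245]);
translate([529, 24, 24]) cube([24, 484, 245]);


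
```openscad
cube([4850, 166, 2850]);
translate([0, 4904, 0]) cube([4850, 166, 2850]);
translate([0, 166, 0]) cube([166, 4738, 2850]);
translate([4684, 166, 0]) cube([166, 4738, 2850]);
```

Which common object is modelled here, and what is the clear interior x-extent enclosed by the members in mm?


A house (or room) frame. The interior width is 4518 mm.

Four 2850 mm walls enclosing a rectangle with no floor or roof — a room or house frame. Outside width is 4850 mm and wall thickness is 166 mm, so the interior width is 4850 − 2 × 166 = 4518 mm.


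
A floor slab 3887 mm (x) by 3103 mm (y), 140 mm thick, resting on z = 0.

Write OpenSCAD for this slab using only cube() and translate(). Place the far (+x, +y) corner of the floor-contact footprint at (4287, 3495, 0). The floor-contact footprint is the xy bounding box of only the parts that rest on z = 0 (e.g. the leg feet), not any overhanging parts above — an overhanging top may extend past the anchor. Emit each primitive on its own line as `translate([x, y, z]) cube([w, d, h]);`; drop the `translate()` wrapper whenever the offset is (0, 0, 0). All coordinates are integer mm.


translate([400, 392, 0]) cube([3887, 3103, 140]);


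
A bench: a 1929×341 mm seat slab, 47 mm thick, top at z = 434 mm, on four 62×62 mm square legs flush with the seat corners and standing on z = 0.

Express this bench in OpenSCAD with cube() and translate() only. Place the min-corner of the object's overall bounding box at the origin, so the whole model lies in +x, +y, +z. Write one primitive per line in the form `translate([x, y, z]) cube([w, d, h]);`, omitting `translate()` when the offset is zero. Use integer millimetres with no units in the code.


// leg_h = 434 − 47 = 387
translate([0, 0, 387]) cube([1929, 341, 47]);
cube([62, 62, 387]);
translate([0, 279, 0]) cube([62, 62, 387]);
translate([1867, 0, 0]) cube([62, 62, 387]);
translate([1867, 279, 0]) cube([62, 62, 387]);


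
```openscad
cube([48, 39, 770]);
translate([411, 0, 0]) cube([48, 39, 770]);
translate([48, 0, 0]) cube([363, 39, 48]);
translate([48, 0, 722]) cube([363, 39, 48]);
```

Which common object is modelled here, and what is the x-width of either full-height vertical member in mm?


A picture frame. The border width is 48 mm.

Four thin pieces enclosing a rectangular opening — a picture frame. The two full-height stiles are 770 mm tall; the top rail sits at z = 722 and is 48 mm tall, so the border above the opening is 770 − 722 = 48 mm, matching the stile x-width.


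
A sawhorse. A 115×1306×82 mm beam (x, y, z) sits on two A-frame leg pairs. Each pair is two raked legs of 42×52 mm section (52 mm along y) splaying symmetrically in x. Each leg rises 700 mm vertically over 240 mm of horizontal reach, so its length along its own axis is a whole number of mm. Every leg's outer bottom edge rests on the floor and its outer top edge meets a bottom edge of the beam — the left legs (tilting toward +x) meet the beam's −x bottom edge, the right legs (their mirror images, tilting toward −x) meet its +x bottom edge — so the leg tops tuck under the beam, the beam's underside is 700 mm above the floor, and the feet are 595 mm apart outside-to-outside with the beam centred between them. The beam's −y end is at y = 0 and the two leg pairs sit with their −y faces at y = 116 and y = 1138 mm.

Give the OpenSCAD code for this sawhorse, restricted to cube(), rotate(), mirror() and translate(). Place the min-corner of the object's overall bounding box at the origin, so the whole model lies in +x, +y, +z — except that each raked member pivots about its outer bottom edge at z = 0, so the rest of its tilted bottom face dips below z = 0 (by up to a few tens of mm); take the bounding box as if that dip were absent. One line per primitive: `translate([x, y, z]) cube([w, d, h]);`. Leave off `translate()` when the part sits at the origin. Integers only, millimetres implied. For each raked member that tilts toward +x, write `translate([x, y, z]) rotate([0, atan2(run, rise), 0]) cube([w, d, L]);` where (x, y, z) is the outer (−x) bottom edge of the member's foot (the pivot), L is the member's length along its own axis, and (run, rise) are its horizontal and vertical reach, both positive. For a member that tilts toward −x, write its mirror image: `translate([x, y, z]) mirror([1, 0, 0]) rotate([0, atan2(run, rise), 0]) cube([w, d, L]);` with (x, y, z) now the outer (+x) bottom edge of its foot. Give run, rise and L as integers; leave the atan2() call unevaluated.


translate([240, 0, 700]) cube([115, 1306, 82]);
translate([0, 116, 0]) rotate([0, atan2(240, 700), 0]) cube([42, 52, 740]);
translate([595, 116, 0]) mirror([1, 0, 0]) rotate([0, atan2(240, 700), 0]) cube([42, 52, 740]);
translate([0, 1138, 0]) rotate([0, atan2(240, 700), 0]) cube([42, 52, 740]);
translate([595, 1138, 0]) mirror([1, 0, 0]) rotate([0, atan2(240, 700), 0]) cube([42, 52, 740]);


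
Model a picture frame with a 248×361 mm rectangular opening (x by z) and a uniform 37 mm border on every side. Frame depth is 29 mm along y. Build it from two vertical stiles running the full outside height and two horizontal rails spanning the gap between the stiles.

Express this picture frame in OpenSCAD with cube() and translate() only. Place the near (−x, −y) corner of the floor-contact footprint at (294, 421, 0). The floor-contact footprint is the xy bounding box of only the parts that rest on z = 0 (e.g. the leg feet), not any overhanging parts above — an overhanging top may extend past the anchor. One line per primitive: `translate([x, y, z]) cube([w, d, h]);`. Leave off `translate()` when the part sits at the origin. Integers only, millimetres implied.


translate([294, 421, 0]) cube([37, 29, 435]);
translate([579, 421, 0]) cube([37, 29, 435]);
translate([331, 421, 0]) cube([248, 29, 37]);
translate([331, 421, 398]) cube([248, 29, 37]);


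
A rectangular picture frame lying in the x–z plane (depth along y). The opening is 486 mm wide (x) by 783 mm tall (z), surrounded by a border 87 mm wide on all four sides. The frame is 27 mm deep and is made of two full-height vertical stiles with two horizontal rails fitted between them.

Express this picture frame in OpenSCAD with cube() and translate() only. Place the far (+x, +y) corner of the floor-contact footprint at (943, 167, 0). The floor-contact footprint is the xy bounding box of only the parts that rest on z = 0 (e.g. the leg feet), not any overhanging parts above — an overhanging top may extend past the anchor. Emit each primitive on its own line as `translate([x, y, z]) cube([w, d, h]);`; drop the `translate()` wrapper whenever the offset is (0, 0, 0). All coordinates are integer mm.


translate([283, 140, 0]) cube([87, 27, 957]);
translate([856, 140, 0]) cube([87, 27, 957]);
translate([370, 140, 0]) cube([486, 27, 87]);
translate([370, 140, 870]) cube([486, 27, 87]);


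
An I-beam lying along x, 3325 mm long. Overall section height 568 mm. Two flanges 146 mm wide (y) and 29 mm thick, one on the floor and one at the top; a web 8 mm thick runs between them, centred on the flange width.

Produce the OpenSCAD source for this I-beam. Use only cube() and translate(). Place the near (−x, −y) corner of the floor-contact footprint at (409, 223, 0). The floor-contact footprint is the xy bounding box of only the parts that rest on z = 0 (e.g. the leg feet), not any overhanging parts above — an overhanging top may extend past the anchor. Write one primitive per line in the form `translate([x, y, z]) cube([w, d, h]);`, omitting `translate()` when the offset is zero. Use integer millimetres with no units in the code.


translate([409, 223, 0]) cube([3325, 146, 29]);
translate([409, 292, 29]) cube([3325, 8, 510]);
translate([409, 223, 539]) cube([3325, 146, 29]);


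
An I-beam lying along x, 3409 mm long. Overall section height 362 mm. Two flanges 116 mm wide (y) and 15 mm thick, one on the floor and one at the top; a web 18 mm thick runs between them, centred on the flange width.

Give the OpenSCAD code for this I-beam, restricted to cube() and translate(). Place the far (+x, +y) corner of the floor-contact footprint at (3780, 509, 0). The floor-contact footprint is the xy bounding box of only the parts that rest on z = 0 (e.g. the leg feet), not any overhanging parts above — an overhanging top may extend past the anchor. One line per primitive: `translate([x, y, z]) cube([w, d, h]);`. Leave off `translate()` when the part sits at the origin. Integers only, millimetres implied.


translate([371, 393, 0]) cube([3409, 116, 15]);
translate([371, 442, 15]) cube([3409, 18, 332]);
translate([371, 393, 347]) cube([3409, 116, 15]);


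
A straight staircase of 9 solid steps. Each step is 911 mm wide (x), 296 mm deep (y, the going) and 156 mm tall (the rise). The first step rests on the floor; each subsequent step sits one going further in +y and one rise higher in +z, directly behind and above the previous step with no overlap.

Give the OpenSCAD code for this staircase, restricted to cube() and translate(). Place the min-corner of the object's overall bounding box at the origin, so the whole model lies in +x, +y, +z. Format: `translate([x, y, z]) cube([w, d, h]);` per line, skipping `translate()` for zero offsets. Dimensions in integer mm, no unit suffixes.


cube([911, 296, 156]);
translate([0, 296, 156]) cube([911, 296, 156]);
translate([0, 592, 312]) cube([911, 296, 156]);
translate([0, 888, 468]) cube([911, 296, 156]);
translate([0, 1184, 624]) cube([911, 296, 156]);
translate([0, 1480, 780]) cube([911, 296, 156]);
translate([0, 1776, 936]) cube([911, 296, 156]);
translate([0, 2072, 1092]) cube([911, 296, 156]);
translate([0, 2368, 1248]) cube([911, 296, 156]);


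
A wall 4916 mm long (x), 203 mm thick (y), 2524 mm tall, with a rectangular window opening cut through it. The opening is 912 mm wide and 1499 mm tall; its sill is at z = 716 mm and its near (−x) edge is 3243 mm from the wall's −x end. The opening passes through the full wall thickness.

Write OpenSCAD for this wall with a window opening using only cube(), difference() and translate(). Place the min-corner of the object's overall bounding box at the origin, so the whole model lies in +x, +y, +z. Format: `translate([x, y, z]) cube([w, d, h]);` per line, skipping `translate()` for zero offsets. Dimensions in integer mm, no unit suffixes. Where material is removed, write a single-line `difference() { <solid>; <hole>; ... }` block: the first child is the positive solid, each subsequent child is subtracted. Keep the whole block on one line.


difference() { cube([4916, 203, 2524]); translate([3243, 0, 716]) cube([912, 203, 1499]); }


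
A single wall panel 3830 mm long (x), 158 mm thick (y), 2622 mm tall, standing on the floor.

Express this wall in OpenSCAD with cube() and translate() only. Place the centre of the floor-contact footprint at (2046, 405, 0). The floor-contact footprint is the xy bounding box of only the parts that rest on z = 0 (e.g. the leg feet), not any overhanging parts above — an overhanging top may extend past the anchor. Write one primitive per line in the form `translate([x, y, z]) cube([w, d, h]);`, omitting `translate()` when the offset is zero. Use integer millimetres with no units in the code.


translate([131, 326, 0]) cube([3830, 158, 2622]);


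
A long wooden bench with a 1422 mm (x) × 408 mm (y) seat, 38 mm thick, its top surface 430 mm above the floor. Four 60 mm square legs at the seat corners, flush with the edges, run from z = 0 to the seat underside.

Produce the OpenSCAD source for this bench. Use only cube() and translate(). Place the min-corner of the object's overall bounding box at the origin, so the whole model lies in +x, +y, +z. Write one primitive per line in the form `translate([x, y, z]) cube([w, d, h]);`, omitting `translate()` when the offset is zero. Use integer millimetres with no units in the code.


translate([0, 0, 392]) cube([1422, 408, 38]);
cube([60, 60, 392]);
translate([0, 348, 0]) cube([60, 60, 392]);
translate([1362, 0, 0]) cube([60, 60, 392]);
translate([1362, 348, 0]) cube([60, 60, 392]);


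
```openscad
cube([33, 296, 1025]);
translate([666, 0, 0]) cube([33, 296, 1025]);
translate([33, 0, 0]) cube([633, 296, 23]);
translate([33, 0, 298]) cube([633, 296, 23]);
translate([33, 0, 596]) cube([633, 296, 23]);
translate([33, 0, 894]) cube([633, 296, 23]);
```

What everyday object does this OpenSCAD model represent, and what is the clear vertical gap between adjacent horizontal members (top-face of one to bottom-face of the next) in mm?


A bookshelf. The clear shelf gap is 275 mm.

Two tall side panels with 4 horizontal boards between them — a bookshelf. The first two shelf undersides are at z = 0 and z = 298; with shelf thickness 23, the clear gap is 298 − 0 − 23 = 275 mm.


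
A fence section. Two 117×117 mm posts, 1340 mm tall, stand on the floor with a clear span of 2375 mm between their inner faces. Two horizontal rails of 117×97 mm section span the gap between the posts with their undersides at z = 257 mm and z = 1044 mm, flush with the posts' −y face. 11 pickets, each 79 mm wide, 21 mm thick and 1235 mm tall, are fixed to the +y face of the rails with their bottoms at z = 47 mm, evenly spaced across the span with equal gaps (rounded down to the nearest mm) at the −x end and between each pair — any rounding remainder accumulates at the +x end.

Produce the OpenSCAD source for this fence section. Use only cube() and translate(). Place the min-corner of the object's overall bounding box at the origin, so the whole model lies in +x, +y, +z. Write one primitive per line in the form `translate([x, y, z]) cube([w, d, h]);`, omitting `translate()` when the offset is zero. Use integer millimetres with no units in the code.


cube([117, 117, 1340]);
translate([2492, 0, 0]) cube([117, 117, 1340]);
translate([117, 0, 257]) cube([2375, 117, 97]);
translate([117, 0, 1044]) cube([2375, 117, 97]);
translate([242, 117, 47]) cube([79, 21, 1235]);
translate([446, 117, 47]) cube([79, 21, 1235]);
translate([650, 117, 47]) cube([79, 21, 1235]);
translate([854, 117, 47]) cube([79, 21, 1235]);
translate([1058, 117, 47]) cube([79, 21, 1235]);
translate([1262, 117, 47]) cube([79, 21, 1235]);
translate([1466, 117, 47]) cube([79, 21, 1235]);
translate([1670, 117, 47]) cube([79, 21, 1235]);
translate([1874, 117, 47]) cube([79, 21, 1235]);
translate([2078, 117, 47]) cube([79, 21, 1235]);
translate([2282, 117, 47]) cube([79, 21, 1235]);


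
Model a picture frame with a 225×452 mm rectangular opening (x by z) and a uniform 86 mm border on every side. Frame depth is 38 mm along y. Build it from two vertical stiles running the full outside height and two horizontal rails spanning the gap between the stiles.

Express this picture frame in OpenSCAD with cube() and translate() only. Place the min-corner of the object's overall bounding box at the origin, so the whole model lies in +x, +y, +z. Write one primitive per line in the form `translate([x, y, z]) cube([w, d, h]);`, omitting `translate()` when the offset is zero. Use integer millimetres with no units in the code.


cube([86, 38, 624]);
translate([311, 0, 0]) cube([86, 38, 624]);
translate([86, 0, 0]) cube([225, 38, 86]);
translate([86, 0, 538]) cube([225, 38, 86]);


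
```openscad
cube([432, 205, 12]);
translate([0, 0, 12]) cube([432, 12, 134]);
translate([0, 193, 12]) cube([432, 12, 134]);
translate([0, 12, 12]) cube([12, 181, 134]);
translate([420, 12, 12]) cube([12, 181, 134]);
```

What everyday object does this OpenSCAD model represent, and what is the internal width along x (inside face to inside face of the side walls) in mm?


An open box. The internal width is 408 mm.

A 432×205 base slab with four walls standing on it — an open box. The base is 432 mm wide and the walls are 12 mm thick, so the internal width is 432 − 2 × 12 = 408 mm.


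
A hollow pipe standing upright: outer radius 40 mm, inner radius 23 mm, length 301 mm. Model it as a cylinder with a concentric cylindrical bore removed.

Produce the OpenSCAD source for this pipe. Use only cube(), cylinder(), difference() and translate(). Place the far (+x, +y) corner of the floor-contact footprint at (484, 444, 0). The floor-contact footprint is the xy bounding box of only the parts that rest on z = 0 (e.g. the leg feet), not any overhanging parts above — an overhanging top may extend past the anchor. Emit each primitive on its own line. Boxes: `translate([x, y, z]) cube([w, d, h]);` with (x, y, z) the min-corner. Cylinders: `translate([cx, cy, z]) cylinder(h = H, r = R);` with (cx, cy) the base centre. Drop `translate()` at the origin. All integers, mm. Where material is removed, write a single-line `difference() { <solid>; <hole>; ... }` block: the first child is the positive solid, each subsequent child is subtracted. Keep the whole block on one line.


difference() { translate([444, 404, 0]) cylinder(h = 301, r = 40); translate([444, 404, 0]) cylinder(h = 301, r = 23); }


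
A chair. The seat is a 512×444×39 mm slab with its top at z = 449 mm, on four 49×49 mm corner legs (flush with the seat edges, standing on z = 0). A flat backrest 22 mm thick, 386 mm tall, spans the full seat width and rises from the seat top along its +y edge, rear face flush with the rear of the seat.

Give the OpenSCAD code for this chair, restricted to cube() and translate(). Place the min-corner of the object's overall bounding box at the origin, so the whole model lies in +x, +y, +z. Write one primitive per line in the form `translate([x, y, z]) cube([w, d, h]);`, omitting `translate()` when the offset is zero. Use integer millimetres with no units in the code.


// leg_h = 449 - 39 = 410
translate([0, 0, 410]) cube([512, 444, 39]);
cube([49, 49, 410]);
translate([463, 0, 0]) cube([49, 49, 410]);
translate([0, 395, 0]) cube([49, 49, 410]);
translate([463, 395, 0]) cube([49, 49, 410]);
translate([0, 422, 449]) cube([512, 22, 386]);


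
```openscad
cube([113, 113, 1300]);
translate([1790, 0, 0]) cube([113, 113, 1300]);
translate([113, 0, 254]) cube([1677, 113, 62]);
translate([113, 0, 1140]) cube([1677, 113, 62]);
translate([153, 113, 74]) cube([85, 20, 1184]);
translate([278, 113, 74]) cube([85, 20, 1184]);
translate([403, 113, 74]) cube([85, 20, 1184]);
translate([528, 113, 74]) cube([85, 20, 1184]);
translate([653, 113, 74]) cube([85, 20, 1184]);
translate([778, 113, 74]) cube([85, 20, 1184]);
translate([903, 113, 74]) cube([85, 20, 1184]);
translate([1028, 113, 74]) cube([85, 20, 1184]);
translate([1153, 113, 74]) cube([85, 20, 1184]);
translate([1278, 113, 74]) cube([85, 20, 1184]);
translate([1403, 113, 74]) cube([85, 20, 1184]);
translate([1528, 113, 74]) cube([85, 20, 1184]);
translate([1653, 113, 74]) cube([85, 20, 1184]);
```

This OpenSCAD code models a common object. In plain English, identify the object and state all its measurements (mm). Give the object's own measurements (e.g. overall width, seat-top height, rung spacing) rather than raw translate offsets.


A fence section. Two 113×113 mm posts, 1300 mm tall, stand on the floor with a clear span of 1677 mm between their inner faces. Two horizontal rails of 113×62 mm section span the gap between the posts with their undersides at z = 254 mm and z = 1140 mm, flush with the posts' −y face. 13 pickets, each 85 mm wide, 20 mm thick and 1184 mm tall, are fixed to the +y face of the rails with their bottoms at z = 74 mm, spaced across the span with a 40 mm gap after the −x post and between neighbouring pickets, with 52 mm left before the +x post.


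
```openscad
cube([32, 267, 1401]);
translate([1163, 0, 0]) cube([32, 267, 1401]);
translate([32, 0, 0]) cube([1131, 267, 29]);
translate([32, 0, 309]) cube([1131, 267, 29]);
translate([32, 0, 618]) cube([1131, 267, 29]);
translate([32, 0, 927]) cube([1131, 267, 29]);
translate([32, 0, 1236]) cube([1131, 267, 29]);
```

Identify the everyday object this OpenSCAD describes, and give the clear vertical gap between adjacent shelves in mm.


A bookshelf. The clear shelf gap is 280 mm.

Two tall side panels with 5 horizontal boards between them — a bookshelf. The first two shelf undersides are at z = 0 and z = 309; with shelf thickness 29, the clear gap is 309 − 0 − 29 = 280 mm.


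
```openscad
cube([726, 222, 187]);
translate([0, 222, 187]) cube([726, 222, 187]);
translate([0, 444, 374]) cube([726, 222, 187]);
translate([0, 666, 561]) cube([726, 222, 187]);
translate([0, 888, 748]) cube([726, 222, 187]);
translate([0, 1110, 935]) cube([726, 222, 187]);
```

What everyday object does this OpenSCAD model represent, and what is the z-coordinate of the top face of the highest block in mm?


A staircase. The total rise is 1122 mm.

6 identical blocks, each offset up and back from the previous — a staircase. Each step is 187 mm tall and there are 6 of them, so the total rise is 6 × 187 = 1122 mm.


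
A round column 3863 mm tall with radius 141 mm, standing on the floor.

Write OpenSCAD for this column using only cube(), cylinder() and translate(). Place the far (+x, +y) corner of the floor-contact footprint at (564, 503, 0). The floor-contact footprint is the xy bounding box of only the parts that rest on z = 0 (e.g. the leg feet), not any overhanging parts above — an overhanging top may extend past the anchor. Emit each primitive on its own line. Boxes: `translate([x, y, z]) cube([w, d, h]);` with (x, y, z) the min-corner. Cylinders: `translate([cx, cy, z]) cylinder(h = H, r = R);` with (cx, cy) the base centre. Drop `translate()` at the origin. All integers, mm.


translate([423, 362, 0]) cylinder(h = 3863, r = 141);


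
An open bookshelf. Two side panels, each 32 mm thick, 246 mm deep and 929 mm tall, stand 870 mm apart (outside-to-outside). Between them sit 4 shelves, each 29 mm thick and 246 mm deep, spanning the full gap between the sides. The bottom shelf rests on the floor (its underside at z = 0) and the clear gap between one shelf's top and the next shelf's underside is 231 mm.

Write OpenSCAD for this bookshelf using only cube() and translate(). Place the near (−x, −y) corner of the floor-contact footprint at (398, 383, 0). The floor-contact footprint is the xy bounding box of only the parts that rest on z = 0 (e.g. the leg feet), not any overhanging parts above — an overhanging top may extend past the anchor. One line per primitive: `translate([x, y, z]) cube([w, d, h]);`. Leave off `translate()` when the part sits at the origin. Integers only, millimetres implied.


translate([398, 383, 0]) cube([32, 246, 929]);
translate([1236, 383, 0]) cube([32, 246, 929]);
translate([430, 383, 0]) cube([806, 246, 29]);
translate([430, 383, 260]) cube([806, 246, 29]);
translate([430, 383, 520]) cube([806, 246, 29]);
translate([430, 383, 780]) cube([806, 246, 29]);


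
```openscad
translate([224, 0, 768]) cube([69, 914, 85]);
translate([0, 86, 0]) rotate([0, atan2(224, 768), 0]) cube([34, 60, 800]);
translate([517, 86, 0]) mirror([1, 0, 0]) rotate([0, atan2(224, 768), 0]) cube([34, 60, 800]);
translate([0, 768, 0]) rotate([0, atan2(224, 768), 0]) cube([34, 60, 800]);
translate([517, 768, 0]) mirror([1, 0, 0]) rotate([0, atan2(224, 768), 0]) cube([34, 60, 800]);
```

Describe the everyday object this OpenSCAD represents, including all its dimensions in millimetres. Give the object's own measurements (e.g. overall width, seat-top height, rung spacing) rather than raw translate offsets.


A sawhorse. A 69×914×85 mm beam (x, y, z) sits on two A-frame leg pairs. Each pair is two raked legs of 34×60 mm section (60 mm along y) splaying symmetrically in x. Each leg rises 768 mm vertically over 224 mm of horizontal reach and is 800 mm long along its own axis. Every leg's outer bottom edge rests on the floor and its outer top edge meets a bottom edge of the beam — the left legs (tilting toward +x) meet the beam's −x bottom edge, the right legs (their mirror images, tilting toward −x) meet its +x bottom edge — so the leg tops tuck under the beam, the beam's underside is 768 mm above the floor, and the feet are 517 mm apart outside-to-outside with the beam centred between them. The two leg pairs are set in 86 mm from either end of the beam.


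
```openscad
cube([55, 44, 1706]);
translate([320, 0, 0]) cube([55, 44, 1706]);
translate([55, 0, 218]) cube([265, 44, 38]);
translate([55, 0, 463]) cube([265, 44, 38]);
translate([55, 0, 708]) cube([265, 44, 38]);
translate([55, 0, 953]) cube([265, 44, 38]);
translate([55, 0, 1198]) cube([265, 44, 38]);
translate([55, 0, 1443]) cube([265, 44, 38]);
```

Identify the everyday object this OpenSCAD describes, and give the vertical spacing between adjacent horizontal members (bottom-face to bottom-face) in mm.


A ladder. The rung spacing is 245 mm.

Two tall 55×44 posts with 6 short bars between them — a ladder. Adjacent rungs sit at z = 218 and z = 463, so the spacing is 463 − 218 = 245 mm.


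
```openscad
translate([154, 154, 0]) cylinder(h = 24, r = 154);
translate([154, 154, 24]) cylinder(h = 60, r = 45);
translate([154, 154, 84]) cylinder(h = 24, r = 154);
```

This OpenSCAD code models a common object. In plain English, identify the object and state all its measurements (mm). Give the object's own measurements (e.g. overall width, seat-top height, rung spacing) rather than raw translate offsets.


A spool: two coaxial disc flanges of radius 154 mm and thickness 24 mm, joined by a core cylinder of radius 45 mm and height 60 mm. The lower flange rests on z = 0 and the three cylinders share a vertical axis.


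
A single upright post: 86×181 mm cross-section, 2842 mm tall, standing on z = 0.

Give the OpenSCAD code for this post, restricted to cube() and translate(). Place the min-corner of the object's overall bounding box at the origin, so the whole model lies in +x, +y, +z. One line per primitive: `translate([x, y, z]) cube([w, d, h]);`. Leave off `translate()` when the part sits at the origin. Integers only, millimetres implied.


cube([86, 181, 2842]);


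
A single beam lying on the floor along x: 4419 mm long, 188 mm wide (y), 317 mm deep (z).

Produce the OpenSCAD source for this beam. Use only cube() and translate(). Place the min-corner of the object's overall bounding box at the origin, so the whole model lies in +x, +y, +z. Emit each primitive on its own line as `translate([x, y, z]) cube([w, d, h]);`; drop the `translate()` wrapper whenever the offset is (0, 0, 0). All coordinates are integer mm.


cube([4419, 188, 317]);


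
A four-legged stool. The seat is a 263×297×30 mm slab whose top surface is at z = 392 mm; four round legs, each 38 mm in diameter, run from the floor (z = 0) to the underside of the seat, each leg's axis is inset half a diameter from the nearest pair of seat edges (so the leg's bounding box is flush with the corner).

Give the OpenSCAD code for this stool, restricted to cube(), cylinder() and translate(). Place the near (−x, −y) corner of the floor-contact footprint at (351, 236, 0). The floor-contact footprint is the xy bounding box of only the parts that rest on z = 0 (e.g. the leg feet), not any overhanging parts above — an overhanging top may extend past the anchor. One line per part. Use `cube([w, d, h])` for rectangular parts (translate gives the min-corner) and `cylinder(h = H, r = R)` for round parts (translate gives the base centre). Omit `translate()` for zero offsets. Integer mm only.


// leg_h = 392 - 30 = 362
translate([351, 236, 362]) cube([263, 297, 30]);
translate([370, 255, 0]) cylinder(h = 362, r = 19);
translate([595, 255, 0]) cylinder(h = 362, r = 19);
translate([370, 514, 0]) cylinder(h = 362, r = 19);
translate([595, 514, 0]) cylinder(h = 362, r = 19);


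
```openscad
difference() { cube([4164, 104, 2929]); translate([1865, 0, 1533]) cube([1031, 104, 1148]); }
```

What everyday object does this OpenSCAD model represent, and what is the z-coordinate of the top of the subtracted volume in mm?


A wall with a window opening. The window head height is 2681 mm.

A wall with a rectangular opening subtracted — a window. Sill at z = 1533, opening 1148 mm tall, so the head is at 1533 + 1148 = 2681 mm.


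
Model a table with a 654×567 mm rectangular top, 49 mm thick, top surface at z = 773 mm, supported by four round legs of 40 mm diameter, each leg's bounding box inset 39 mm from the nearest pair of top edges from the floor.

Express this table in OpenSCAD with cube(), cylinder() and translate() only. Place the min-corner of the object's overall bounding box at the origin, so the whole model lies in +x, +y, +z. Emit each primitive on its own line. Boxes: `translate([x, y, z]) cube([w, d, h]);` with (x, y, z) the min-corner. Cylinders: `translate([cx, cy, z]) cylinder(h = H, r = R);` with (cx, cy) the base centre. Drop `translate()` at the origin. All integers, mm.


// leg_h = 773 - 49 = 724
translate([0, 0, 724]) cube([654, 567, 49]);
translate([59, 59, 0]) cylinder(h = 724, r = 20);
translate([595, 59, 0]) cylinder(h = 724, r = 20);
translate([59, 508, 0]) cylinder(h = 724, r = 20);
translate([595, 508, 0]) cylinder(h = 724, r = 20);


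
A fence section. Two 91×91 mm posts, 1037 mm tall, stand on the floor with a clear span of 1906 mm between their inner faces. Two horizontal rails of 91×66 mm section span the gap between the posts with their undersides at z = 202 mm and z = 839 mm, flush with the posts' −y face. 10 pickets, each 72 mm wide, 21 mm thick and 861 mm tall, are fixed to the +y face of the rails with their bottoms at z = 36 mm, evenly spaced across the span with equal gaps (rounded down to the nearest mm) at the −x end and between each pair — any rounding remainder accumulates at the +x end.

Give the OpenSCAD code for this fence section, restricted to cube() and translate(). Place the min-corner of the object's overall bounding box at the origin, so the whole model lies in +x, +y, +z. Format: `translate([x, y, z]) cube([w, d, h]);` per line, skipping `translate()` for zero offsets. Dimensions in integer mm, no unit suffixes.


cube([91, 91, 1037]);
translate([1997, 0, 0]) cube([91, 91, 1037]);
translate([91, 0, 202]) cube([1906, 91, 66]);
translate([91, 0, 839]) cube([1906, 91, 66]);
translate([198, 91, 36]) cube([72, 21, 861]);
translate([377, 91, 36]) cube([72, 21, 861]);
translate([556, 91, 36]) cube([72, 21, 861]);
translate([735, 91, 36]) cube([72, 21, 861]);
translate([914, 91, 36]) cube([72, 21, 861]);
translate([1093, 91, 36]) cube([72, 21, 861]);
translate([1272, 91, 36]) cube([72, 21, 861]);
translate([1451, 91, 36]) cube([72, 21, 861]);
translate([1630, 91, 36]) cube([72, 21, 861]);
translate([1809, 91, 36]) cube([72, 21, 861]);


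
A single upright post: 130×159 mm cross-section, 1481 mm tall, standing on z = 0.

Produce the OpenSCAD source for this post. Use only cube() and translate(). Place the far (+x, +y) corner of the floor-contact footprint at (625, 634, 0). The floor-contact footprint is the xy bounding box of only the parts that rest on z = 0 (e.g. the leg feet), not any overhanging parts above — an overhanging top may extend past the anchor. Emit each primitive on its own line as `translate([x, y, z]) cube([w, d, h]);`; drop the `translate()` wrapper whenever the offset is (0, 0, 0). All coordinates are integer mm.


translate([495, 475, 0]) cube([130, 159, 1481]);


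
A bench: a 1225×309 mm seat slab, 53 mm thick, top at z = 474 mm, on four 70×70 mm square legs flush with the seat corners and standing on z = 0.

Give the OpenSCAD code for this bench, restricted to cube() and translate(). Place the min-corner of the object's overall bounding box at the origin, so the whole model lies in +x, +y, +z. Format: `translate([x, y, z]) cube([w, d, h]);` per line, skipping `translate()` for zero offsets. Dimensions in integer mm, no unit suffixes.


translate([0, 0, 421]) cube([1225, 309, 53]);
cube([70, 70, 421]);
translate([0, 239, 0]) cube([70, 70, 421]);
translate([1155, 0, 0]) cube([70, 70, 421]);
translate([1155, 239, 0]) cube([70, 70, 421]);


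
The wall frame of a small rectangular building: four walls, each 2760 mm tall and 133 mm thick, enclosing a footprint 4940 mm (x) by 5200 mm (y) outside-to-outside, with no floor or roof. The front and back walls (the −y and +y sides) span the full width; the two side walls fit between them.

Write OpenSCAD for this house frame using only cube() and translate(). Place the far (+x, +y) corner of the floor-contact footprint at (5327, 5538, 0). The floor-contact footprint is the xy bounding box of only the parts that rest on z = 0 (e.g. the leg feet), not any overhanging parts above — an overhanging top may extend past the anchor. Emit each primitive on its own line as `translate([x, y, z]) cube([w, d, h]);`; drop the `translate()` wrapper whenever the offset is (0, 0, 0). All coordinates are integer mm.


translate([387, 338, 0]) cube([4940, 133, 2760]);
translate([387, 5405, 0]) cube([4940, 133, 2760]);
translate([387, 471, 0]) cube([133, 4934, 2760]);
translate([5194, 471, 0]) cube([133, 4934, 2760]);


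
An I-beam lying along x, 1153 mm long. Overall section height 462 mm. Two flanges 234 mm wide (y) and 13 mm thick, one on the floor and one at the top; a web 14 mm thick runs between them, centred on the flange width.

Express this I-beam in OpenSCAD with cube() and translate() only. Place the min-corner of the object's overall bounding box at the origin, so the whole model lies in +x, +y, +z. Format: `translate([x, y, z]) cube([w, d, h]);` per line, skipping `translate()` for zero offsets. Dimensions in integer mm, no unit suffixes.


cube([1153, 234, 13]);
translate([0, 110, 13]) cube([1153, 14, 436]);
translate([0, 0, 449]) cube([1153, 234, 13]);


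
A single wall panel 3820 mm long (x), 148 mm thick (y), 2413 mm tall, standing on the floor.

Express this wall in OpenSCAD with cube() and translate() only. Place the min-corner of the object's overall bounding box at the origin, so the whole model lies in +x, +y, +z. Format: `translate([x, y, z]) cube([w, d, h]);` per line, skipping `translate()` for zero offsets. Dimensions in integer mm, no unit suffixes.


cube([3820, 148, 2413]);


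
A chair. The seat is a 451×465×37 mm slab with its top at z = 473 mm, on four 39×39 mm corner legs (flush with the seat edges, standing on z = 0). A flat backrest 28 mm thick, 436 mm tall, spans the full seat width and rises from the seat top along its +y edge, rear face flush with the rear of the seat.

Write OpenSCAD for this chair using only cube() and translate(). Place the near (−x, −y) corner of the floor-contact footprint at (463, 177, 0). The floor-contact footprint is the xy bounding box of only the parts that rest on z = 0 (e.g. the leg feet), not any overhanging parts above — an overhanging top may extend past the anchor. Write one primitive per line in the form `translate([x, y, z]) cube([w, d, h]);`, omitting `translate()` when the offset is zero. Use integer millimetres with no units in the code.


// leg_h = 473 - 37 = 436
translate([463, 177, 436]) cube([451, 465, 37]);
translate([463, 177, 0]) cube([39, 39, 436]);
translate([875, 177, 0]) cube([39, 39, 436]);
translate([463, 603, 0]) cube([39, 39, 436]);
translate([875, 603, 0]) cube([39, 39, 436]);
translate([463, 614, 473]) cube([451, 28, 436]);


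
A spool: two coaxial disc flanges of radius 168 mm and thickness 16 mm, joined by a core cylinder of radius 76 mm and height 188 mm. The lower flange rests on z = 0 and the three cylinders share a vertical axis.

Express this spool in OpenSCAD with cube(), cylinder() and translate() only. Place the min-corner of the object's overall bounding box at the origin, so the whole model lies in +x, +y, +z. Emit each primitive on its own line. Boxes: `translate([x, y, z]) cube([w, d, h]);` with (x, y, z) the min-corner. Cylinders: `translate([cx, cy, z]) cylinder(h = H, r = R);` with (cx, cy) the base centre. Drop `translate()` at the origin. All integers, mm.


translate([168, 168, 0]) cylinder(h = 16, r = 168);
translate([168, 168, 16]) cylinder(h = 188, r = 76);
translate([168, 168, 204]) cylinder(h = 16, r = 168);


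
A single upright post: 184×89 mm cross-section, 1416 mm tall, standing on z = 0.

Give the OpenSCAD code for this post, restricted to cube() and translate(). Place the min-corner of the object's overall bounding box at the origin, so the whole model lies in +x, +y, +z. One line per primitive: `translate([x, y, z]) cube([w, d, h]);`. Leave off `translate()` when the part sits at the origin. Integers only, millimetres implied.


cube([184, 89, 1416]);


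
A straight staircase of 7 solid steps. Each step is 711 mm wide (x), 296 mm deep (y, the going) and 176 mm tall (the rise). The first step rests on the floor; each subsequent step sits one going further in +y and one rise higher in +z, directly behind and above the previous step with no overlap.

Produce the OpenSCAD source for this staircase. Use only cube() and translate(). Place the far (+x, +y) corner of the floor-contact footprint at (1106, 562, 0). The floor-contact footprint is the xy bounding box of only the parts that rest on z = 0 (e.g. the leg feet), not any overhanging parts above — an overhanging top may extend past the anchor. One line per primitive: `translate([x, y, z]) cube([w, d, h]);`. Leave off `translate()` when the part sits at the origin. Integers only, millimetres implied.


translate([395, 266, 0]) cube([711, 296, 176]);
translate([395, 562, 176]) cube([711, 296, 176]);
translate([395, 858, 352]) cube([711, 296, 176]);
translate([395, 1154, 528]) cube([711, 296, 176]);
translate([395, 1450, 704]) cube([711, 296, 176]);
translate([395, 1746, 880]) cube([711, 296, 176]);
translate([395, 2042, 1056]) cube([711, 296, 176]);


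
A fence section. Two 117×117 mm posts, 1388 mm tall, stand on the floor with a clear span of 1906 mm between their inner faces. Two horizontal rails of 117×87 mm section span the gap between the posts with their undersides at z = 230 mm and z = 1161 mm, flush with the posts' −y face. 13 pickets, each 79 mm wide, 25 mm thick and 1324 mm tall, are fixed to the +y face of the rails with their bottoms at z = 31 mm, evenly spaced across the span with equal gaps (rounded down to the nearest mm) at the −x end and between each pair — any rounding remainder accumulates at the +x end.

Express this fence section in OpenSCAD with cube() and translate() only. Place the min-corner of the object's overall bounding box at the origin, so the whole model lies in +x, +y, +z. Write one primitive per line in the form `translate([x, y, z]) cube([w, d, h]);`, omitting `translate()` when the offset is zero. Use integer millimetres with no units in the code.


cube([117, 117, 1388]);
translate([2023, 0, 0]) cube([117, 117, 1388]);
translate([117, 0, 230]) cube([1906, 117, 87]);
translate([117, 0, 1161]) cube([1906, 117, 87]);
translate([179, 117, 31]) cube([79, 25, 1324]);
translate([320, 117, 31]) cube([79, 25, 1324]);
translate([461, 117, 31]) cube([79, 25, 1324]);
translate([602, 117, 31]) cube([79, 25, 1324]);
translate([743, 117, 31]) cube([79, 25, 1324]);
translate([884, 117, 31]) cube([79, 25, 1324]);
translate([1025, 117, 31]) cube([79, 25, 1324]);
translate([1166, 117, 31]) cube([79, 25, 1324]);
translate([1307, 117, 31]) cube([79, 25, 1324]);
translate([1448, 117, 31]) cube([79, 25, 1324]);
translate([1589, 117, 31]) cube([79, 25, 1324]);
translate([1730, 117, 31]) cube([79, 25, 1324]);
translate([1871, 117, 31]) cube([79, 25, 1324]);
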